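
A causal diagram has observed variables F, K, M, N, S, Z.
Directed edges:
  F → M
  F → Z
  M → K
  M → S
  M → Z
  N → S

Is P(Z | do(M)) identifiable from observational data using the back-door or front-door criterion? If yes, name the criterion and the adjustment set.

P(Z|do(M)): backdoor, adjust for {F}.

desc(M)\{M}={K,S,Z}; candidates ⊆ {F,N}.
size 0: {}; under {} M still reaches {F,Z} ∋ Z.
{F}: M⊥Z given {F} in G with M→· removed — back-door holds.
P(Z|do(M)) = Σ_{F} P(Z|M,F)·P(F).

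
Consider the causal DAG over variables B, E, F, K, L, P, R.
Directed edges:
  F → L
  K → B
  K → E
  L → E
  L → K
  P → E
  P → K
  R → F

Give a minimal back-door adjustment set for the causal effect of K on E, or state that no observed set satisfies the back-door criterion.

desc(K)\{K}={B,E}; candidates ⊆ {F,L,P,R}.
size 0: {}; under {} K still reaches {E,F,L,P,R} ∋ E.
size 1: {F}, {L}, {P} …(+1); under {F} K still reaches {E,L,P} ∋ E.
{L,P}: K⊥E given {L,P} in G with K→· removed — back-door holds.

K→E: minimal back-door set {L, P}.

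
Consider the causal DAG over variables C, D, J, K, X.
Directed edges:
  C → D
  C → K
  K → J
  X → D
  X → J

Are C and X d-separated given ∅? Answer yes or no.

Yes — C ⊥ X | ∅.

Bayes-Ball from C | ∅ reaches {D,J,K}.
X ∉ reach(C|∅) ⇒ C ⊥ X | ∅.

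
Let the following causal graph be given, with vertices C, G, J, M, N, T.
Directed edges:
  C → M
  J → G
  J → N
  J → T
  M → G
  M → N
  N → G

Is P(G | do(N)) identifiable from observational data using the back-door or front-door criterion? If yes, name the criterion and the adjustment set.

desc(N)\{N}={G}; candidates ⊆ {C,J,M,T}.
size 0: {}; under {} N still reaches {C,G,J,M,T} ∋ G.
size 1: {C}, {J}, {M} …(+1); under {C} N still reaches {G,J,M,T} ∋ G.
{J,M}: N⊥G given {J,M} in G with N→· removed — back-door holds.
P(G|do(N)) = Σ_{J,M} P(G|N,J,M)·P(J,M).

P(G|do(N)): backdoor, adjust for {J, M}.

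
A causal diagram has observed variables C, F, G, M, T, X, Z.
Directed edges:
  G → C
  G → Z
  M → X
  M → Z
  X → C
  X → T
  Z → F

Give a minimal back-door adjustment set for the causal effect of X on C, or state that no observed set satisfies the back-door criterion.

desc(X)\{X}={C,T}; candidates ⊆ {F,G,M,Z}.
∅: X⊥C given ∅ in G with X→· removed — back-door holds.

X→C: minimal back-door set ∅.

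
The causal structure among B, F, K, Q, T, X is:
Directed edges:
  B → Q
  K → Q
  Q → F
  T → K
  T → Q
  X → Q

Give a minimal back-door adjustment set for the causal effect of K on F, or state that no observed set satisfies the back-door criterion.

K→F: minimal back-door set {T}.

desc(K)\{K}={F,Q}; candidates ⊆ {B,T,X}.
size 0: {}; under {} K still reaches {F,Q,T} ∋ F.
{T}: K⊥F given {T} in G with K→· removed — back-door holds.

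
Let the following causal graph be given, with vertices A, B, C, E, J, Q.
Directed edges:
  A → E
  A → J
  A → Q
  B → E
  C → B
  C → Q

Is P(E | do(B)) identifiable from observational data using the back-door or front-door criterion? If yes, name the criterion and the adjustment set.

desc(B)\{B}={E}; candidates ⊆ {A,C,J,Q}.
∅: B⊥E given ∅ in G with B→· removed — back-door holds.
P(E|do(B)) = P(E|B) — no adjustment needed.

P(E|do(B)): backdoor, adjust for ∅.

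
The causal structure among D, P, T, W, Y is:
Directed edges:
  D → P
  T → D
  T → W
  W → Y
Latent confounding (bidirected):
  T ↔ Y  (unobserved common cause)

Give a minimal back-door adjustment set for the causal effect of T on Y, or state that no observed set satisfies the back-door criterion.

desc(T)\{T}={D,P,W,Y}; candidates ⊆ {—}.
T↔Y: latent back-door arc(s) into T.
size 0: {}; under {} T still reaches {Y} ∋ Y.
T↔Y cannot be blocked by any observed set — no back-door set.

T→Y: no observed back-door set.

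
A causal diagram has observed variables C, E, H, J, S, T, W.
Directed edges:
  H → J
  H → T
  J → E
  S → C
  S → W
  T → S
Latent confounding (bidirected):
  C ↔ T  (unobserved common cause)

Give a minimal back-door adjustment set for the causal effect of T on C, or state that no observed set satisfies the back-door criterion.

T→C: no observed back-door set.

desc(T)\{T}={C,S,W}; candidates ⊆ {E,H,J}.
T↔C: latent back-door arc(s) into T.
size 0: {}; under {} T still reaches {C,E,H,J} ∋ C.
size 1: {E}, {H}, {J}; under {E} T still reaches {C,H,J} ∋ C.
size 2: {E,H}, {E,J}, {H,J}; under {E,H} T still reaches {C} ∋ C.
T↔C cannot be blocked by any observed set — no back-door set.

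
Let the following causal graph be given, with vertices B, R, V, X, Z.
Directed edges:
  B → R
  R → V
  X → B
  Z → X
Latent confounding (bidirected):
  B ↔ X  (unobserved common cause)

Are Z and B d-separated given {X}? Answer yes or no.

No — Z and B are d-connected given {X}.

Bayes-Ball from Z | {X} reaches {B,R,V}.
B ∈ reach(Z|{X}) ⇒ Z ⊥̸ B | {X}.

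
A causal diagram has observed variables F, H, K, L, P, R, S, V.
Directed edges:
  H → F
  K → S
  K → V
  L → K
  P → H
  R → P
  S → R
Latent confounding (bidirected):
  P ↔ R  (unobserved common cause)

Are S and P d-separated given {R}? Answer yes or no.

Bayes-Ball from S | {R} reaches {F,H,K,L,P,V}.
P ∈ reach(S|{R}) ⇒ S ⊥̸ P | {R}.

No — S and P are d-connected given {R}.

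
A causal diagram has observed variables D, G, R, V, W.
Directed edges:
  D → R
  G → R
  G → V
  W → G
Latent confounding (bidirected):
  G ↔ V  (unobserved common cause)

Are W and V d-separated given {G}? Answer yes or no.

Bayes-Ball from W | {G} reaches {V}.
V ∈ reach(W|{G}) ⇒ W ⊥̸ V | {G}.

No — W and V are d-connected given {G}.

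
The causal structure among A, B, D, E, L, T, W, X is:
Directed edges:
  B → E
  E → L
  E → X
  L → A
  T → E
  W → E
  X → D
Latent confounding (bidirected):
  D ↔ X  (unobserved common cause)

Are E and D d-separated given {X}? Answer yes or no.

No — E and D are d-connected given {X}.

Bayes-Ball from E | {X} reaches {A,B,D,L,T,W}.
D ∈ reach(E|{X}) ⇒ E ⊥̸ D | {X}.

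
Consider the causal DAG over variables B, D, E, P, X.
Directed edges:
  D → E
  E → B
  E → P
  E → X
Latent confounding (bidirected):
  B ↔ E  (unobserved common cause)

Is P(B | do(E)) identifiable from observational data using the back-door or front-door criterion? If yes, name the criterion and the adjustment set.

P(B|do(E)): not identifiable (no BD/FD set).

desc(E)\{E}={B,P,X}; candidates ⊆ {D}.
E↔B: latent back-door arc(s) into E.
size 0: {}; under {} E still reaches {B,D} ∋ B.
size 1: {D}; under {D} E still reaches {B} ∋ B.
E↔B cannot be blocked by any observed set — no back-door set.
No mediator lies on a directed E→…→B path.
Neither criterion identifies P(B|do(E)) in this graph.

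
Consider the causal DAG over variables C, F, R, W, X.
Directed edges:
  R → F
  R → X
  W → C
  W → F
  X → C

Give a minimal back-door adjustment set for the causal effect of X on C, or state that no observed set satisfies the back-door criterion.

desc(X)\{X}={C}; candidates ⊆ {F,R,W}.
∅: X⊥C given ∅ in G with X→· removed — back-door holds.

X→C: minimal back-door set ∅.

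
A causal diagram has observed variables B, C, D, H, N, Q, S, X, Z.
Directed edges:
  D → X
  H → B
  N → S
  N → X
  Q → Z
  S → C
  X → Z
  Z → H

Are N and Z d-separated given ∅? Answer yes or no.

Bayes-Ball from N | ∅ reaches {B,C,H,S,X,Z}.
Z ∈ reach(N|∅) ⇒ N ⊥̸ Z | ∅.

No — N and Z are d-connected given ∅.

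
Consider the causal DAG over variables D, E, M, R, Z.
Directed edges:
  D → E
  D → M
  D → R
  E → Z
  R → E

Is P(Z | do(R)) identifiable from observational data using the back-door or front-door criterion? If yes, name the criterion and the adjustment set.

P(Z|do(R)): backdoor, adjust for {D}.

desc(R)\{R}={E,Z}; candidates ⊆ {D,M}.
size 0: {}; under {} R still reaches {D,E,M,Z} ∋ Z.
{D}: R⊥Z given {D} in G with R→· removed — back-door holds.
P(Z|do(R)) = Σ_{D} P(Z|R,D)·P(D).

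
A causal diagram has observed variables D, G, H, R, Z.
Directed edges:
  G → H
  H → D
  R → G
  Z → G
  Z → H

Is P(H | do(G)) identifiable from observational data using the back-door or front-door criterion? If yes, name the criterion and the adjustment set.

P(H|do(G)): backdoor, adjust for {Z}.

desc(G)\{G}={D,H}; candidates ⊆ {R,Z}.
size 0: {}; under {} G still reaches {D,H,R,Z} ∋ H.
{Z}: G⊥H given {Z} in G with G→· removed — back-door holds.
P(H|do(G)) = Σ_{Z} P(H|G,Z)·P(Z).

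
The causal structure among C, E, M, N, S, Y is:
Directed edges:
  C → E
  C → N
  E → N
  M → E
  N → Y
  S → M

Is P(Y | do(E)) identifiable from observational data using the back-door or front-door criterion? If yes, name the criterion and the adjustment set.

desc(E)\{E}={N,Y}; candidates ⊆ {C,M,S}.
size 0: {}; under {} E still reaches {C,M,N,S,Y} ∋ Y.
{C}: E⊥Y given {C} in G with E→· removed — back-door holds.
P(Y|do(E)) = Σ_{C} P(Y|E,C)·P(C).

P(Y|do(E)): backdoor, adjust for {C}.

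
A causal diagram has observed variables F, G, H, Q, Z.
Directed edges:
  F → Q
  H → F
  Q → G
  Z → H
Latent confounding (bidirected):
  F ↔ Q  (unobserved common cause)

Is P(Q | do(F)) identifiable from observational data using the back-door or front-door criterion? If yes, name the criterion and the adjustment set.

P(Q|do(F)): not identifiable (no BD/FD set).

desc(F)\{F}={G,Q}; candidates ⊆ {H,Z}.
F↔Q: latent back-door arc(s) into F.
size 0: {}; under {} F still reaches {G,H,Q,Z} ∋ Q.
size 1: {H}, {Z}; under {H} F still reaches {G,Q} ∋ Q.
size 2: {H,Z}; under {H,Z} F still reaches {G,Q} ∋ Q.
F↔Q cannot be blocked by any observed set — no back-door set.
No mediator lies on a directed F→…→Q path.
Neither criterion identifies P(Q|do(F)) in this graph.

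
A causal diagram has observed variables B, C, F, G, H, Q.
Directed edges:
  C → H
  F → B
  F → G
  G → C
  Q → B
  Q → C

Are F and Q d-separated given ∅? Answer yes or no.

Bayes-Ball from F | ∅ reaches {B,C,G,H}.
Q ∉ reach(F|∅) ⇒ F ⊥ Q | ∅.

Yes — F ⊥ Q | ∅.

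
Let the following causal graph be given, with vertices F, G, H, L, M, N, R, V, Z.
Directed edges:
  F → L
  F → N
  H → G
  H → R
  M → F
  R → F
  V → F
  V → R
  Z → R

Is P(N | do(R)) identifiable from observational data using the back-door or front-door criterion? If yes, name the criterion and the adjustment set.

P(N|do(R)): backdoor, adjust for {V}.

desc(R)\{R}={F,L,N}; candidates ⊆ {G,H,M,V,Z}.
size 0: {}; under {} R still reaches {F,G,H,L,N,V,Z} ∋ N.
{V}: R⊥N given {V} in G with R→· removed — back-door holds.
P(N|do(R)) = Σ_{V} P(N|R,V)·P(V).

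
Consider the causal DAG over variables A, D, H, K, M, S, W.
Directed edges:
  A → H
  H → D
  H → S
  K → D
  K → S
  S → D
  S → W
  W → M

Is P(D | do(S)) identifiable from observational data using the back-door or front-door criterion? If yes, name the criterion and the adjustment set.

desc(S)\{S}={D,M,W}; candidates ⊆ {A,H,K}.
size 0: {}; under {} S still reaches {A,D,H,K} ∋ D.
size 1: {A}, {H}, {K}; under {A} S still reaches {D,H,K} ∋ D.
{H,K}: S⊥D given {H,K} in G with S→· removed — back-door holds.
P(D|do(S)) = Σ_{H,K} P(D|S,H,K)·P(H,K).

P(D|do(S)): backdoor, adjust for {H, K}.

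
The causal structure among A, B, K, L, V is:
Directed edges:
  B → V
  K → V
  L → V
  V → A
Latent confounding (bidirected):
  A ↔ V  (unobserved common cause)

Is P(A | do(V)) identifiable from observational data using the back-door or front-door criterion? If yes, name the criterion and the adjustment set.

desc(V)\{V}={A}; candidates ⊆ {B,K,L}.
V↔A: latent back-door arc(s) into V.
size 0: {}; under {} V still reaches {A,B,K,L} ∋ A.
size 1: {B}, {K}, {L}; under {B} V still reaches {A,K,L} ∋ A.
size 2: {B,K}, {B,L}, {K,L}; under {B,K} V still reaches {A,L} ∋ A.
V↔A cannot be blocked by any observed set — no back-door set.
No mediator lies on a directed V→…→A path.
Neither criterion identifies P(A|do(V)) in this graph.

P(A|do(V)): not identifiable (no BD/FD set).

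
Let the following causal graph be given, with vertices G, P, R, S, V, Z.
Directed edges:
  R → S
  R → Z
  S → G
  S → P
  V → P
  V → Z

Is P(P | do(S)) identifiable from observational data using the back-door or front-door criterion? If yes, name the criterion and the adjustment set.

desc(S)\{S}={G,P}; candidates ⊆ {R,V,Z}.
∅: S⊥P given ∅ in G with S→· removed — back-door holds.
P(P|do(S)) = P(P|S) — no adjustment needed.

P(P|do(S)): backdoor, adjust for ∅.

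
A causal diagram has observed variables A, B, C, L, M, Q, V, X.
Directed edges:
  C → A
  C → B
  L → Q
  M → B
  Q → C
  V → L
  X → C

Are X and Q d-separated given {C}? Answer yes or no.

Bayes-Ball from X | {C} reaches {L,Q,V}.
Q ∈ reach(X|{C}) ⇒ X ⊥̸ Q | {C}.

No — X and Q are d-connected given {C}.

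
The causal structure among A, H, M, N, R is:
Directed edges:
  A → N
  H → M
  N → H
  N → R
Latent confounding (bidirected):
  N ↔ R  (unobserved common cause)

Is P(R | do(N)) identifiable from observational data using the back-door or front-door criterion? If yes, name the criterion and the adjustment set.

P(R|do(N)): not identifiable (no BD/FD set).

desc(N)\{N}={H,M,R}; candidates ⊆ {A}.
N↔R: latent back-door arc(s) into N.
size 0: {}; under {} N still reaches {A,R} ∋ R.
size 1: {A}; under {A} N still reaches {R} ∋ R.
N↔R cannot be blocked by any observed set — no back-door set.
No mediator lies on a directed N→…→R path.
Neither criterion identifies P(R|do(N)) in this graph.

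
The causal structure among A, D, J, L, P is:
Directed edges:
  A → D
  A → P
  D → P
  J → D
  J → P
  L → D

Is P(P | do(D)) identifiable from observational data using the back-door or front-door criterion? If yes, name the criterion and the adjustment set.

P(P|do(D)): backdoor, adjust for {A, J}.

desc(D)\{D}={P}; candidates ⊆ {A,J,L}.
size 0: {}; under {} D still reaches {A,J,L,P} ∋ P.
size 1: {A}, {J}, {L}; under {A} D still reaches {J,L,P} ∋ P.
{A,J}: D⊥P given {A,J} in G with D→· removed — back-door holds.
P(P|do(D)) = Σ_{A,J} P(P|D,A,J)·P(A,J).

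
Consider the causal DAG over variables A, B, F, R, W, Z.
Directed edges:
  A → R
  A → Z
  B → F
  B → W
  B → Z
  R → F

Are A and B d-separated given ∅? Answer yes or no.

Bayes-Ball from A | ∅ reaches {F,R,Z}.
B ∉ reach(A|∅) ⇒ A ⊥ B | ∅.

Yes — A ⊥ B | ∅.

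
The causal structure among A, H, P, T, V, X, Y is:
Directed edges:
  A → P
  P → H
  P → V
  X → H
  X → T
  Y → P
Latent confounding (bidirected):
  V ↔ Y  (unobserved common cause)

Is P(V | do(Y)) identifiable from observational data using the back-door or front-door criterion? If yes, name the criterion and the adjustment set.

P(V|do(Y)): frontdoor, adjust for {P}.

desc(Y)\{Y}={H,P,V}; candidates ⊆ {A,T,X}.
Y↔V: latent back-door arc(s) into Y.
size 0: {}; under {} Y still reaches {V} ∋ V.
size 1: {A}, {T}, {X}; under {A} Y still reaches {V} ∋ V.
size 2: {A,T}, {A,X}, {T,X}; under {A,T} Y still reaches {V} ∋ V.
Y↔V cannot be blocked by any observed set — no back-door set.
{P}: (i) intercepts every directed Y→V path; (ii) no back-door Y→{P}; (iii) {Y} blocks every back-door {P}→V. Front-door holds.
P(V|do(Y)) = Σ_{P} P(P|Y) Σ_{Y'} P(V|P,Y')P(Y').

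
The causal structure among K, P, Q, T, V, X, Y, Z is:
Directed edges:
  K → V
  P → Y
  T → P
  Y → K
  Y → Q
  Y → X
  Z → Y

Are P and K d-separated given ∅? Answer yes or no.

Bayes-Ball from P | ∅ reaches {K,Q,T,V,X,Y}.
K ∈ reach(P|∅) ⇒ P ⊥̸ K | ∅.

No — P and K are d-connected given ∅.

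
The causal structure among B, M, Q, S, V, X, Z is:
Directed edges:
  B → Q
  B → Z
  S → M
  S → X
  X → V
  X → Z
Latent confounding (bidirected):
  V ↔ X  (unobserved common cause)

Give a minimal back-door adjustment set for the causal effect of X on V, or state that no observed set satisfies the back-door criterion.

X→V: no observed back-door set.

desc(X)\{X}={V,Z}; candidates ⊆ {B,M,Q,S}.
X↔V: latent back-door arc(s) into X.
size 0: {}; under {} X still reaches {M,S,V} ∋ V.
size 1: {B}, {M}, {Q} …(+1); under {B} X still reaches {M,S,V} ∋ V.
size 2: {B,M}, {B,Q}, {B,S} …(+3); under {B,M} X still reaches {S,V} ∋ V.
X↔V cannot be blocked by any observed set — no back-door set.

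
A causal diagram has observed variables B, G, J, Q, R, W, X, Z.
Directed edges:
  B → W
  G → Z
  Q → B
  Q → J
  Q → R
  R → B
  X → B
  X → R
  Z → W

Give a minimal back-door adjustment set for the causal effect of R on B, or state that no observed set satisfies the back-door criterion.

desc(R)\{R}={B,W}; candidates ⊆ {G,J,Q,X,Z}.
size 0: {}; under {} R still reaches {B,J,Q,W,X} ∋ B.
size 1: {G}, {J}, {Q} …(+2); under {G} R still reaches {B,J,Q,W,X} ∋ B.
{Q,X}: R⊥B given {Q,X} in G with R→· removed — back-door holds.

R→B: minimal back-door set {Q, X}.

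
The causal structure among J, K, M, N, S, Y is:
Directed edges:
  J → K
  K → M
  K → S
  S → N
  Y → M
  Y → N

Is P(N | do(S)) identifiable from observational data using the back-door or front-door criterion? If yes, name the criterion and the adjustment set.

P(N|do(S)): backdoor, adjust for ∅.

desc(S)\{S}={N}; candidates ⊆ {J,K,M,Y}.
∅: S⊥N given ∅ in G with S→· removed — back-door holds.
P(N|do(S)) = P(N|S) — no adjustment needed.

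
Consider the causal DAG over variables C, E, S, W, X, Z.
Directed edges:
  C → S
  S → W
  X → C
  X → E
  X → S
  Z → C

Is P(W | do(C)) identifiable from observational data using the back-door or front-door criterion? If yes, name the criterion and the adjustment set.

P(W|do(C)): backdoor, adjust for {X}.

desc(C)\{C}={S,W}; candidates ⊆ {E,X,Z}.
size 0: {}; under {} C still reaches {E,S,W,X,Z} ∋ W.
{X}: C⊥W given {X} in G with C→· removed — back-door holds.
P(W|do(C)) = Σ_{X} P(W|C,X)·P(X).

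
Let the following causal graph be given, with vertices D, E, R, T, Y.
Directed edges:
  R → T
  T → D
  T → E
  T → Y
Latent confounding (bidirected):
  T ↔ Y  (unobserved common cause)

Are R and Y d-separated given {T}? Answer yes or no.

No — R and Y are d-connected given {T}.

Bayes-Ball from R | {T} reaches {Y}.
Y ∈ reach(R|{T}) ⇒ R ⊥̸ Y | {T}.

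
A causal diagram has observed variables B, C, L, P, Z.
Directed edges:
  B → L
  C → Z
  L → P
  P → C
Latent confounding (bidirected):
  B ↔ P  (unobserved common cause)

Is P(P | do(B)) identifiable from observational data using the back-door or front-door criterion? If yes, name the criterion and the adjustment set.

P(P|do(B)): frontdoor, adjust for {L}.

desc(B)\{B}={C,L,P,Z}; candidates ⊆ {—}.
B↔P: latent back-door arc(s) into B.
size 0: {}; under {} B still reaches {C,P,Z} ∋ P.
B↔P cannot be blocked by any observed set — no back-door set.
{L}: (i) intercepts every directed B→P path; (ii) no back-door B→{L}; (iii) {B} blocks every back-door {L}→P. Front-door holds.
P(P|do(B)) = Σ_{L} P(L|B) Σ_{B'} P(P|L,B')P(B').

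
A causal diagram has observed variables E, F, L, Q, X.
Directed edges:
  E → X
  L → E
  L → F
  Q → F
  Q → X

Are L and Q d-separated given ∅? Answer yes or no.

Yes — L ⊥ Q | ∅.

Bayes-Ball from L | ∅ reaches {E,F,X}.
Q ∉ reach(L|∅) ⇒ L ⊥ Q | ∅.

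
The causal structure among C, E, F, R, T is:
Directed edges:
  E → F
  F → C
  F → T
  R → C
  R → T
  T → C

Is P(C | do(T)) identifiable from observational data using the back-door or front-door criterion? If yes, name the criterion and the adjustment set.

P(C|do(T)): backdoor, adjust for {F, R}.

desc(T)\{T}={C}; candidates ⊆ {E,F,R}.
size 0: {}; under {} T still reaches {C,E,F,R} ∋ C.
size 1: {E}, {F}, {R}; under {E} T still reaches {C,F,R} ∋ C.
{F,R}: T⊥C given {F,R} in G with T→· removed — back-door holds.
P(C|do(T)) = Σ_{F,R} P(C|T,F,R)·P(F,R).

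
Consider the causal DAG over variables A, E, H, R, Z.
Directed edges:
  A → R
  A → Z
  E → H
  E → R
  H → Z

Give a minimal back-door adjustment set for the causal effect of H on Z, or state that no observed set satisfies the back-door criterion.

H→Z: minimal back-door set ∅.

desc(H)\{H}={Z}; candidates ⊆ {A,E,R}.
∅: H⊥Z given ∅ in G with H→· removed — back-door holds.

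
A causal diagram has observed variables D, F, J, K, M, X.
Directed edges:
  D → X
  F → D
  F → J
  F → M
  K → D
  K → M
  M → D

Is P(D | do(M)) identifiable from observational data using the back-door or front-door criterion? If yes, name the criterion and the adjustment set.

P(D|do(M)): backdoor, adjust for {F, K}.

desc(M)\{M}={D,X}; candidates ⊆ {F,J,K}.
size 0: {}; under {} M still reaches {D,F,J,K,X} ∋ D.
size 1: {F}, {J}, {K}; under {F} M still reaches {D,K,X} ∋ D.
{F,K}: M⊥D given {F,K} in G with M→· removed — back-door holds.
P(D|do(M)) = Σ_{F,K} P(D|M,F,K)·P(F,K).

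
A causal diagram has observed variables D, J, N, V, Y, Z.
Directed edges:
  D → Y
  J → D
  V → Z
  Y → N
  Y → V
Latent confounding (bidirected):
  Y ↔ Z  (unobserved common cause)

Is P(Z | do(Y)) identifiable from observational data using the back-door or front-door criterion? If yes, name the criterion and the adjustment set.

P(Z|do(Y)): frontdoor, adjust for {V}.

desc(Y)\{Y}={N,V,Z}; candidates ⊆ {D,J}.
Y↔Z: latent back-door arc(s) into Y.
size 0: {}; under {} Y still reaches {D,J,Z} ∋ Z.
size 1: {D}, {J}; under {D} Y still reaches {Z} ∋ Z.
size 2: {D,J}; under {D,J} Y still reaches {Z} ∋ Z.
Y↔Z cannot be blocked by any observed set — no back-door set.
{V}: (i) intercepts every directed Y→Z path; (ii) no back-door Y→{V}; (iii) {Y} blocks every back-door {V}→Z. Front-door holds.
P(Z|do(Y)) = Σ_{V} P(V|Y) Σ_{Y'} P(Z|V,Y')P(Y').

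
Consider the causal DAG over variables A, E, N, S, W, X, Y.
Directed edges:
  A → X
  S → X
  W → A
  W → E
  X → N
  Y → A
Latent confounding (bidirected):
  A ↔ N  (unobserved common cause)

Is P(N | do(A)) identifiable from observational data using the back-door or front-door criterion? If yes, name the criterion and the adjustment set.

P(N|do(A)): frontdoor, adjust for {X}.

desc(A)\{A}={N,X}; candidates ⊆ {E,S,W,Y}.
A↔N: latent back-door arc(s) into A.
size 0: {}; under {} A still reaches {E,N,W,Y} ∋ N.
size 1: {E}, {S}, {W} …(+1); under {E} A still reaches {N,W,Y} ∋ N.
size 2: {E,S}, {E,W}, {E,Y} …(+3); under {E,S} A still reaches {N,W,Y} ∋ N.
A↔N cannot be blocked by any observed set — no back-door set.
{X}: (i) intercepts every directed A→N path; (ii) no back-door A→{X}; (iii) {A} blocks every back-door {X}→N. Front-door holds.
P(N|do(A)) = Σ_{X} P(X|A) Σ_{A'} P(N|X,A')P(A').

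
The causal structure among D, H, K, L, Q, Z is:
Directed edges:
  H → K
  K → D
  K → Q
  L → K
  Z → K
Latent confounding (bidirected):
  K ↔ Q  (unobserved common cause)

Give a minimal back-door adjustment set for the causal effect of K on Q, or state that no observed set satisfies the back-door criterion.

desc(K)\{K}={D,Q}; candidates ⊆ {H,L,Z}.
K↔Q: latent back-door arc(s) into K.
size 0: {}; under {} K still reaches {H,L,Q,Z} ∋ Q.
size 1: {H}, {L}, {Z}; under {H} K still reaches {L,Q,Z} ∋ Q.
size 2: {H,L}, {H,Z}, {L,Z}; under {H,L} K still reaches {Q,Z} ∋ Q.
K↔Q cannot be blocked by any observed set — no back-door set.

K→Q: no observed back-door set.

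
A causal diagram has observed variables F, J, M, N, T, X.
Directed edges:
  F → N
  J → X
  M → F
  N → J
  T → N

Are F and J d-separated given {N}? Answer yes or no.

Yes — F ⊥ J | {N}.

Bayes-Ball from F | {N} reaches {M,T}.
J ∉ reach(F|{N}) ⇒ F ⊥ J | {N}.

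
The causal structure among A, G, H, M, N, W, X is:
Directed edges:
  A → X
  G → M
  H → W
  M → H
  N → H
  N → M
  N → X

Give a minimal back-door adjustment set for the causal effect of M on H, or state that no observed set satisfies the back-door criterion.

desc(M)\{M}={H,W}; candidates ⊆ {A,G,N,X}.
size 0: {}; under {} M still reaches {G,H,N,W,X} ∋ H.
{N}: M⊥H given {N} in G with M→· removed — back-door holds.

M→H: minimal back-door set {N}.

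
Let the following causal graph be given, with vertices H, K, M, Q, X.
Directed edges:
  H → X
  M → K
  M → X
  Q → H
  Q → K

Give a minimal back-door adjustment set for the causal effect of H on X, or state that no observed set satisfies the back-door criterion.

desc(H)\{H}={X}; candidates ⊆ {K,M,Q}.
∅: H⊥X given ∅ in G with H→· removed — back-door holds.

H→X: minimal back-door set ∅.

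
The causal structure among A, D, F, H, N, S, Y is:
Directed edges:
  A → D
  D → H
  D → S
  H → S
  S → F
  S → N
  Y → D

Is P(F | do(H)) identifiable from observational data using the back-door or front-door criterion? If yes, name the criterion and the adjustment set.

P(F|do(H)): backdoor, adjust for {D}.

desc(H)\{H}={F,N,S}; candidates ⊆ {A,D,Y}.
size 0: {}; under {} H still reaches {A,D,F,N,S,Y} ∋ F.
{D}: H⊥F given {D} in G with H→· removed — back-door holds.
P(F|do(H)) = Σ_{D} P(F|H,D)·P(D).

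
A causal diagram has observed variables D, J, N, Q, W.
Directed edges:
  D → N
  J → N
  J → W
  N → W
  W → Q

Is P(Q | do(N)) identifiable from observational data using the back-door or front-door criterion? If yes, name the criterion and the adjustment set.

desc(N)\{N}={Q,W}; candidates ⊆ {D,J}.
size 0: {}; under {} N still reaches {D,J,Q,W} ∋ Q.
{J}: N⊥Q given {J} in G with N→· removed — back-door holds.
P(Q|do(N)) = Σ_{J} P(Q|N,J)·P(J).

P(Q|do(N)): backdoor, adjust for {J}.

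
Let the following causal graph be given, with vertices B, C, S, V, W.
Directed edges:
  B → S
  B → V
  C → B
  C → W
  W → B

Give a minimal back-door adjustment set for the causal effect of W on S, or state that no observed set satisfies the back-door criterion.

W→S: minimal back-door set {C}.

desc(W)\{W}={B,S,V}; candidates ⊆ {C}.
size 0: {}; under {} W still reaches {B,C,S,V} ∋ S.
{C}: W⊥S given {C} in G with W→· removed — back-door holds.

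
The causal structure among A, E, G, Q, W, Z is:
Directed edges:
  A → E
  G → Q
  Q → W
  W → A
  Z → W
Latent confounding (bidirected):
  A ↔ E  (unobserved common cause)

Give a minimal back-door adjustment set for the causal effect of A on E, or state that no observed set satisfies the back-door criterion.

desc(A)\{A}={E}; candidates ⊆ {G,Q,W,Z}.
A↔E: latent back-door arc(s) into A.
size 0: {}; under {} A still reaches {E,G,Q,W,Z} ∋ E.
size 1: {G}, {Q}, {W} …(+1); under {G} A still reaches {E,Q,W,Z} ∋ E.
size 2: {G,Q}, {G,W}, {G,Z} …(+3); under {G,Q} A still reaches {E,W,Z} ∋ E.
A↔E cannot be blocked by any observed set — no back-door set.

A→E: no observed back-door set.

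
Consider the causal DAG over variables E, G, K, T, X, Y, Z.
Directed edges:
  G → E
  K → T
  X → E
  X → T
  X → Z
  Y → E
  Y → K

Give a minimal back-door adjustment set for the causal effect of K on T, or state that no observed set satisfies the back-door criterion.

desc(K)\{K}={T}; candidates ⊆ {E,G,X,Y,Z}.
∅: K⊥T given ∅ in G with K→· removed — back-door holds.

K→T: minimal back-door set ∅.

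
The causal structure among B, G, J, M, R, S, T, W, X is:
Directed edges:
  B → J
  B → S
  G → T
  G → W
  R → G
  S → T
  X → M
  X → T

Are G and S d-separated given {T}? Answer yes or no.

Bayes-Ball from G | {T} reaches {B,J,M,R,S,W,X}.
S ∈ reach(G|{T}) ⇒ G ⊥̸ S | {T}.

No — G and S are d-connected given {T}.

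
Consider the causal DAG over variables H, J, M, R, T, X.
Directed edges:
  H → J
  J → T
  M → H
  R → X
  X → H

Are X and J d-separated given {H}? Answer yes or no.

Bayes-Ball from X | {H} reaches {M,R}.
J ∉ reach(X|{H}) ⇒ X ⊥ J | {H}.

Yes — X ⊥ J | {H}.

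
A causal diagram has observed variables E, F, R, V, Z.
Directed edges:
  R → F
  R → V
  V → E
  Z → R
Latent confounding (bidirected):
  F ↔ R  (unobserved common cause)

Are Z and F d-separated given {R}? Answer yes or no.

No — Z and F are d-connected given {R}.

Bayes-Ball from Z | {R} reaches {F}.
F ∈ reach(Z|{R}) ⇒ Z ⊥̸ F | {R}.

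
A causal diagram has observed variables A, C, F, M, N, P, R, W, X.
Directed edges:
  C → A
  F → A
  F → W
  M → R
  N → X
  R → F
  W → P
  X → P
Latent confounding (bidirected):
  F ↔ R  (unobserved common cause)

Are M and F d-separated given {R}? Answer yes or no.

No — M and F are d-connected given {R}.

Bayes-Ball from M | {R} reaches {A,F,P,W}.
F ∈ reach(M|{R}) ⇒ M ⊥̸ F | {R}.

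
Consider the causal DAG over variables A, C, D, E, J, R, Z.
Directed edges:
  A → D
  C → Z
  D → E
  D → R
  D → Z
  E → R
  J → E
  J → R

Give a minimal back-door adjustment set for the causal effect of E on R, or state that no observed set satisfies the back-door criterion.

desc(E)\{E}={R}; candidates ⊆ {A,C,D,J,Z}.
size 0: {}; under {} E still reaches {A,D,J,R,Z} ∋ R.
size 1: {A}, {C}, {D} …(+2); under {A} E still reaches {D,J,R,Z} ∋ R.
{D,J}: E⊥R given {D,J} in G with E→· removed — back-door holds.

E→R: minimal back-door set {D, J}.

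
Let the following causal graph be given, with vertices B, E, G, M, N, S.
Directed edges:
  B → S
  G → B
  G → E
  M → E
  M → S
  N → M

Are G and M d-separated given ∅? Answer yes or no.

Bayes-Ball from G | ∅ reaches {B,E,S}.
M ∉ reach(G|∅) ⇒ G ⊥ M | ∅.

Yes — G ⊥ M | ∅.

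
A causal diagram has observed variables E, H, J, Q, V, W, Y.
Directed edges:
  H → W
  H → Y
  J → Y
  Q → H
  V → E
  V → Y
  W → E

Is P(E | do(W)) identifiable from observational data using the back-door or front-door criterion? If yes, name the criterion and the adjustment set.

desc(W)\{W}={E}; candidates ⊆ {H,J,Q,V,Y}.
∅: W⊥E given ∅ in G with W→· removed — back-door holds.
P(E|do(W)) = P(E|W) — no adjustment needed.

P(E|do(W)): backdoor, adjust for ∅.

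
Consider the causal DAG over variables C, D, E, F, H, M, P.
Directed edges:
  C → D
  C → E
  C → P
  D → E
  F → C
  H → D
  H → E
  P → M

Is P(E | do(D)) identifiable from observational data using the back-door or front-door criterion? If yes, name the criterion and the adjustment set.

P(E|do(D)): backdoor, adjust for {C, H}.

desc(D)\{D}={E}; candidates ⊆ {C,F,H,M,P}.
size 0: {}; under {} D still reaches {C,E,F,H,M,P} ∋ E.
size 1: {C}, {F}, {H} …(+2); under {C} D still reaches {E,H} ∋ E.
{C,H}: D⊥E given {C,H} in G with D→· removed — back-door holds.
P(E|do(D)) = Σ_{C,H} P(E|D,C,H)·P(C,H).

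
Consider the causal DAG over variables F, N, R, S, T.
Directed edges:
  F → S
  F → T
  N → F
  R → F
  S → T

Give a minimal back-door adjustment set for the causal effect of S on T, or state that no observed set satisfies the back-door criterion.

S→T: minimal back-door set {F}.

desc(S)\{S}={T}; candidates ⊆ {F,N,R}.
size 0: {}; under {} S still reaches {F,N,R,T} ∋ T.
{F}: S⊥T given {F} in G with S→· removed — back-door holds.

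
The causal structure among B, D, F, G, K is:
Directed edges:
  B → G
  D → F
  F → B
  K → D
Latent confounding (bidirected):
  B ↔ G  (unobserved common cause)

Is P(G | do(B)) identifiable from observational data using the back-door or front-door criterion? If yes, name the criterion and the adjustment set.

desc(B)\{B}={G}; candidates ⊆ {D,F,K}.
B↔G: latent back-door arc(s) into B.
size 0: {}; under {} B still reaches {D,F,G,K} ∋ G.
size 1: {D}, {F}, {K}; under {D} B still reaches {F,G} ∋ G.
size 2: {D,F}, {D,K}, {F,K}; under {D,F} B still reaches {G} ∋ G.
B↔G cannot be blocked by any observed set — no back-door set.
No mediator lies on a directed B→…→G path.
Neither criterion identifies P(G|do(B)) in this graph.

P(G|do(B)): not identifiable (no BD/FD set).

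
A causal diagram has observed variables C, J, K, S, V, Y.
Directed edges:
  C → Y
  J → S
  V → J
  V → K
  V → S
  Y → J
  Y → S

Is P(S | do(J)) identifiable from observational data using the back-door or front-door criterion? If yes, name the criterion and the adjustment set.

desc(J)\{J}={S}; candidates ⊆ {C,K,V,Y}.
size 0: {}; under {} J still reaches {C,K,S,V,Y} ∋ S.
size 1: {C}, {K}, {V} …(+1); under {C} J still reaches {K,S,V,Y} ∋ S.
{V,Y}: J⊥S given {V,Y} in G with J→· removed — back-door holds.
P(S|do(J)) = Σ_{V,Y} P(S|J,V,Y)·P(V,Y).

P(S|do(J)): backdoor, adjust for {V, Y}.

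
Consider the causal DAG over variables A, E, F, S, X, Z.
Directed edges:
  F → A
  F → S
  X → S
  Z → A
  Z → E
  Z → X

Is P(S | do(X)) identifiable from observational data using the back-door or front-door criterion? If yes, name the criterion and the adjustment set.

P(S|do(X)): backdoor, adjust for ∅.

desc(X)\{X}={S}; candidates ⊆ {A,E,F,Z}.
∅: X⊥S given ∅ in G with X→· removed — back-door holds.
P(S|do(X)) = P(S|X) — no adjustment needed.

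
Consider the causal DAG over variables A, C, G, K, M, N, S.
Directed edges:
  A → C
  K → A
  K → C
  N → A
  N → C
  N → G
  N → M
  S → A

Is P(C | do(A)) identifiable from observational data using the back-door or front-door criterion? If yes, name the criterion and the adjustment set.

desc(A)\{A}={C}; candidates ⊆ {G,K,M,N,S}.
size 0: {}; under {} A still reaches {C,G,K,M,N,S} ∋ C.
size 1: {G}, {K}, {M} …(+2); under {G} A still reaches {C,K,M,N,S} ∋ C.
{K,N}: A⊥C given {K,N} in G with A→· removed — back-door holds.
P(C|do(A)) = Σ_{K,N} P(C|A,K,N)·P(K,N).

P(C|do(A)): backdoor, adjust for {K, N}.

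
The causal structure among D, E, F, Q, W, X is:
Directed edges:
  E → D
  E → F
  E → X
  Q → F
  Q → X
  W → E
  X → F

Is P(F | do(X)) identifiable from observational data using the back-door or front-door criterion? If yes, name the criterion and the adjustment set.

desc(X)\{X}={F}; candidates ⊆ {D,E,Q,W}.
size 0: {}; under {} X still reaches {D,E,F,Q,W} ∋ F.
size 1: {D}, {E}, {Q} …(+1); under {D} X still reaches {E,F,Q,W} ∋ F.
{E,Q}: X⊥F given {E,Q} in G with X→· removed — back-door holds.
P(F|do(X)) = Σ_{E,Q} P(F|X,E,Q)·P(E,Q).

P(F|do(X)): backdoor, adjust for {E, Q}.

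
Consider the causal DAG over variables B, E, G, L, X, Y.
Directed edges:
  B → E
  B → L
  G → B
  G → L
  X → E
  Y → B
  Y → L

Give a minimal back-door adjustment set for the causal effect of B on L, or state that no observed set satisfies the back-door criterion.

desc(B)\{B}={E,L}; candidates ⊆ {G,X,Y}.
size 0: {}; under {} B still reaches {G,L,Y} ∋ L.
size 1: {G}, {X}, {Y}; under {G} B still reaches {L,Y} ∋ L.
{G,Y}: B⊥L given {G,Y} in G with B→· removed — back-door holds.

B→L: minimal back-door set {G, Y}.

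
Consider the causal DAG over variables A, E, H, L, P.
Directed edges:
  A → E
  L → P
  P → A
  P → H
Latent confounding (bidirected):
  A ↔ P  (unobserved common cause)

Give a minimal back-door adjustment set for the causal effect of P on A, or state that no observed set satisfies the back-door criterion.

P→A: no observed back-door set.

desc(P)\{P}={A,E,H}; candidates ⊆ {L}.
P↔A: latent back-door arc(s) into P.
size 0: {}; under {} P still reaches {A,E,L} ∋ A.
size 1: {L}; under {L} P still reaches {A,E} ∋ A.
P↔A cannot be blocked by any observed set — no back-door set.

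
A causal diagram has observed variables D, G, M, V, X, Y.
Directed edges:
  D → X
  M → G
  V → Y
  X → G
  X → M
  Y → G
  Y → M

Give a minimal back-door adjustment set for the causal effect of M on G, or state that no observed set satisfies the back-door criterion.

desc(M)\{M}={G}; candidates ⊆ {D,V,X,Y}.
size 0: {}; under {} M still reaches {D,G,V,X,Y} ∋ G.
size 1: {D}, {V}, {X} …(+1); under {D} M still reaches {G,V,X,Y} ∋ G.
{X,Y}: M⊥G given {X,Y} in G with M→· removed — back-door holds.

M→G: minimal back-door set {X, Y}.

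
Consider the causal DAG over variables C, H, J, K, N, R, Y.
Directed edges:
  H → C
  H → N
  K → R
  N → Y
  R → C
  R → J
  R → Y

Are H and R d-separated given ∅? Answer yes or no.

Yes — H ⊥ R | ∅.

Bayes-Ball from H | ∅ reaches {C,N,Y}.
R ∉ reach(H|∅) ⇒ H ⊥ R | ∅.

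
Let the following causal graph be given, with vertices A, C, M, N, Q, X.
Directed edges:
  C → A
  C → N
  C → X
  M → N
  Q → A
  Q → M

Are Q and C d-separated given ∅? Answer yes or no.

Yes — Q ⊥ C | ∅.

Bayes-Ball from Q | ∅ reaches {A,M,N}.
C ∉ reach(Q|∅) ⇒ Q ⊥ C | ∅.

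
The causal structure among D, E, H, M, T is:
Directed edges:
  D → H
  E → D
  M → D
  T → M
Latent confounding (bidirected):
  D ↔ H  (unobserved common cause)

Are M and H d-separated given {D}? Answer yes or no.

No — M and H are d-connected given {D}.

Bayes-Ball from M | {D} reaches {E,H,T}.
H ∈ reach(M|{D}) ⇒ M ⊥̸ H | {D}.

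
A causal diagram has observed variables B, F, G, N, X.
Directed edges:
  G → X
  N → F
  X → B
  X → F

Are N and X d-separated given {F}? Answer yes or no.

No — N and X are d-connected given {F}.

Bayes-Ball from N | {F} reaches {B,G,X}.
X ∈ reach(N|{F}) ⇒ N ⊥̸ X | {F}.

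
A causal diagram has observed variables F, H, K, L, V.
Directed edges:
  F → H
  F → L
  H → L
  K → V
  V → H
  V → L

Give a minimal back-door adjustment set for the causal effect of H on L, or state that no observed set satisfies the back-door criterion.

H→L: minimal back-door set {F, V}.

desc(H)\{H}={L}; candidates ⊆ {F,K,V}.
size 0: {}; under {} H still reaches {F,K,L,V} ∋ L.
size 1: {F}, {K}, {V}; under {F} H still reaches {K,L,V} ∋ L.
{F,V}: H⊥L given {F,V} in G with H→· removed — back-door holds.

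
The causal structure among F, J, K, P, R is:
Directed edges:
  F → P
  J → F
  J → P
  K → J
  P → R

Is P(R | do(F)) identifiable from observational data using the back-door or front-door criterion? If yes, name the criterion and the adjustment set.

desc(F)\{F}={P,R}; candidates ⊆ {J,K}.
size 0: {}; under {} F still reaches {J,K,P,R} ∋ R.
{J}: F⊥R given {J} in G with F→· removed — back-door holds.
P(R|do(F)) = Σ_{J} P(R|F,J)·P(J).

P(R|do(F)): backdoor, adjust for {J}.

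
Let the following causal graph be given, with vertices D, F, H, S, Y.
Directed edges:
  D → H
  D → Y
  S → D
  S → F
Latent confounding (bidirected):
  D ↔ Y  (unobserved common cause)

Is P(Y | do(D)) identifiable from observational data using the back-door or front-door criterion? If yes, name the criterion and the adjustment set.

P(Y|do(D)): not identifiable (no BD/FD set).

desc(D)\{D}={H,Y}; candidates ⊆ {F,S}.
D↔Y: latent back-door arc(s) into D.
size 0: {}; under {} D still reaches {F,S,Y} ∋ Y.
size 1: {F}, {S}; under {F} D still reaches {S,Y} ∋ Y.
size 2: {F,S}; under {F,S} D still reaches {Y} ∋ Y.
D↔Y cannot be blocked by any observed set — no back-door set.
No mediator lies on a directed D→…→Y path.
Neither criterion identifies P(Y|do(D)) in this graph.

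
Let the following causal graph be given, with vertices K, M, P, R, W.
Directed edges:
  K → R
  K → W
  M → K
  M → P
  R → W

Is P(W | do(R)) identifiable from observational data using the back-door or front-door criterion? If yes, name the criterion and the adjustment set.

P(W|do(R)): backdoor, adjust for {K}.

desc(R)\{R}={W}; candidates ⊆ {K,M,P}.
size 0: {}; under {} R still reaches {K,M,P,W} ∋ W.
{K}: R⊥W given {K} in G with R→· removed — back-door holds.
P(W|do(R)) = Σ_{K} P(W|R,K)·P(K).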